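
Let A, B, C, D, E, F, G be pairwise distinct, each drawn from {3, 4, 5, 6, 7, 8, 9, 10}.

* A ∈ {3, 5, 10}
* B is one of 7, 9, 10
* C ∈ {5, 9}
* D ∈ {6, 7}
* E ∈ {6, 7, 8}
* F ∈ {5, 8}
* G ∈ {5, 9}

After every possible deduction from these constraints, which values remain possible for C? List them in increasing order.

5, 9

The 7 variables together cover exactly {3, 5, 6, 7, 8, 9, 10} — 7 values for 7 variables — and 3 appears only in A's list, so A = 3.
The 6 still-open variables together cover exactly {5, 6, 7, 8, 9, 10} — 6 values for 6 variables — and 10 appears only in B's list, so B = 10.
The 2 variables C and G are confined to {5, 9}, which locks those values in; drop them from F.
F must be 8 (only option left). Eliminate 8 elsewhere: E.
No further eliminations apply; C can still be any of 5, 9.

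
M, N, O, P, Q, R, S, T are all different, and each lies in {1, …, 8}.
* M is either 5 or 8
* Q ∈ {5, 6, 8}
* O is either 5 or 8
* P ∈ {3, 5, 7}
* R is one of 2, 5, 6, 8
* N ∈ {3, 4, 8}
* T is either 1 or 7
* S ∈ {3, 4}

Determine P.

The 8 variables draw from only 8 values {1, 2, 3, 4, 5, 6, 7, 8}, so each is used; only T can be 1, hence T = 1.
Among the 7 still-open variables, 2 fits only R (and all 7 values in {2, 3, 4, 5, 6, 7, 8} must be used), so R = 2.
Among the 6 still-open variables, 6 fits only Q (and all 6 values in {3, 4, 5, 6, 7, 8} must be used), so Q = 6.
The 5 still-open variables draw from only 5 values {3, 4, 5, 7, 8}, so each is used; only P can be 7, hence P = 7.

7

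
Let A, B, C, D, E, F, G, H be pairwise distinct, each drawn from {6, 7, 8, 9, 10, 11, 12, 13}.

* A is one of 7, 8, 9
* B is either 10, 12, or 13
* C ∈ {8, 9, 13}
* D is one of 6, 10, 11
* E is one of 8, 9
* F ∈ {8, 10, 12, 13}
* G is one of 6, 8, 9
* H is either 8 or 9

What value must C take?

The 8 variables draw from only 8 values {6, 7, 8, 9, 10, 11, 12, 13}, so each is used; only A can be 7, hence A = 7.
The 7 still-open variables draw from only 7 values {6, 8, 9, 10, 11, 12, 13}, so each is used; only D can be 11, hence D = 11.
Among the 6 still-open variables, 6 fits only G (and all 6 values in {6, 8, 9, 10, 12, 13} must be used), so G = 6.
E and H share exactly the 2 values {8, 9}; by pigeonhole those values go to them, so strike 8, 9 from C, F.
So C = 13.

13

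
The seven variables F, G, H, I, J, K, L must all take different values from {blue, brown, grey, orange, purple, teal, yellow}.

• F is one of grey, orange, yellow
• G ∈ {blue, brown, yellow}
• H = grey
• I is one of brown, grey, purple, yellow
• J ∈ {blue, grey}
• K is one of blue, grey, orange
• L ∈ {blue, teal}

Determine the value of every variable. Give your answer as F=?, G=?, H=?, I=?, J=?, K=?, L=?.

H has just one choice, so H = grey. Eliminate grey elsewhere: F, I, J, K.
J must be blue (only option left). So G, K, L can't be blue.
K must be orange (only option left). Eliminate orange elsewhere: F.
L must be teal (only option left).
F has just one choice, so F = yellow. Eliminate yellow elsewhere: G, I.
G's domain is down to {brown}, so G = brown. Eliminate brown elsewhere: I.
I's domain is down to {purple}, so I = purple.

F=yellow, G=brown, H=grey, I=purple, J=blue, K=orange, L=teal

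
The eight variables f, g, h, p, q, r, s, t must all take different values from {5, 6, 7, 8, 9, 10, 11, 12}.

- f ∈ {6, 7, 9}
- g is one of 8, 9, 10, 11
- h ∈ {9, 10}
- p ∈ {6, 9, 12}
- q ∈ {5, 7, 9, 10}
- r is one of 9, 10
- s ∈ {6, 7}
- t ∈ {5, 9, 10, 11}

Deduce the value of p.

12

The 8 variables draw from only 8 values {5, 6, 7, 8, 9, 10, 11, 12}, so each is used; only g can be 8, hence g = 8.
Among the 7 still-open variables, 11 fits only t (and all 7 values in {5, 6, 7, 9, 10, 11, 12} must be used), so t = 11.
The 6 still-open variables together cover exactly {5, 6, 7, 9, 10, 12} — 6 values for 6 variables — and 5 appears only in q's list, so q = 5.
The 5 still-open variables together cover exactly {6, 7, 9, 10, 12} — 5 values for 5 variables — and 12 appears only in p's list, so p = 12.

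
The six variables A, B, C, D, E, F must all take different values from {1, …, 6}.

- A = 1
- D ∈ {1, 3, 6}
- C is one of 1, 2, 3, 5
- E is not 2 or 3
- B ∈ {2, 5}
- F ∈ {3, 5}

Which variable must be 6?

D

A must be 1 (only option left). Remove 1 from C, D, E.
The 5 still-open variables together cover exactly {2, 3, 4, 5, 6} — 5 values for 5 variables — and 4 appears only in E's list, so E = 4.
The 4 still-open variables draw from only 4 values {2, 3, 5, 6}, so each is used; only D can be 6, hence D = 6.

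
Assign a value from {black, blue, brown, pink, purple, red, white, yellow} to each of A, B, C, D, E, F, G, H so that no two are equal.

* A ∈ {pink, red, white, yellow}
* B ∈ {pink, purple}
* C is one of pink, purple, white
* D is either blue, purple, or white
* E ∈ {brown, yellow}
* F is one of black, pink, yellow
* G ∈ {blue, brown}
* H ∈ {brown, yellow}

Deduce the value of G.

blue

The 8 variables draw from only 8 values {black, blue, brown, pink, purple, red, white, yellow}, so each is used; only F can be black, hence F = black.
The 7 still-open variables together cover exactly {blue, brown, pink, purple, red, white, yellow} — 7 values for 7 variables — and red appears only in A's list, so A = red.
The 2 variables E and H are confined to {brown, yellow}, which locks those values in; drop them from G.
So G = blue.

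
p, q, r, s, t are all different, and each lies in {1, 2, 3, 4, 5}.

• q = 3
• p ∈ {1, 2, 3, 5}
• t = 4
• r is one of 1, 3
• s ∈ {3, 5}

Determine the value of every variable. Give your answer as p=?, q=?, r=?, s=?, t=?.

q has just one choice, so q = 3. Eliminate 3 elsewhere: p, r, s.
r has just one choice, so r = 1. So p can't be 1.
s has just one choice, so s = 5. Remove 5 from p.
That leaves t = 4.
p must be 2 (only option left).

p=2, q=3, r=1, s=5, t=4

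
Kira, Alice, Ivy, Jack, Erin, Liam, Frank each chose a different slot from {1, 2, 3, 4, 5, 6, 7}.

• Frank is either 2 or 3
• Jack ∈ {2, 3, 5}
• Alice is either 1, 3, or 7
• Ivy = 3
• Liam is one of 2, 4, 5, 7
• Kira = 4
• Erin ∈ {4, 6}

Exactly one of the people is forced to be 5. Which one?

Kira must be 4 (only option left). So Erin, Liam can't be 4.
Ivy has just one choice, so Ivy = 3. Remove 3 from Alice, Jack, Frank.
Erin has just one choice, so Erin = 6.
Frank has just one choice, so Frank = 2. Eliminate 2 elsewhere: Jack, Liam.
So 5 goes to Jack.

Jack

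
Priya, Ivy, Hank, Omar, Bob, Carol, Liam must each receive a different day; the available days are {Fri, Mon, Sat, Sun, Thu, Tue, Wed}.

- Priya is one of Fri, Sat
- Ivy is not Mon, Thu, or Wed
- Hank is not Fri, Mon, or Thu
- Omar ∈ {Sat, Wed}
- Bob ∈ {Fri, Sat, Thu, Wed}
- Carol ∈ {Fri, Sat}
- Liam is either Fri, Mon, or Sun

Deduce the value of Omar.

Wed

The 7 variables together cover exactly {Fri, Mon, Sat, Sun, Thu, Tue, Wed} — 7 values for 7 variables — and Mon appears only in Liam's list, so Liam = Mon.
The 6 still-open variables draw from only 6 values {Fri, Sat, Sun, Thu, Tue, Wed}, so each is used; only Bob can be Thu, hence Bob = Thu.
The 2 variables Priya and Carol are confined to {Fri, Sat}, which locks those values in; drop them from Ivy, Hank, Omar.
So Omar = Wed.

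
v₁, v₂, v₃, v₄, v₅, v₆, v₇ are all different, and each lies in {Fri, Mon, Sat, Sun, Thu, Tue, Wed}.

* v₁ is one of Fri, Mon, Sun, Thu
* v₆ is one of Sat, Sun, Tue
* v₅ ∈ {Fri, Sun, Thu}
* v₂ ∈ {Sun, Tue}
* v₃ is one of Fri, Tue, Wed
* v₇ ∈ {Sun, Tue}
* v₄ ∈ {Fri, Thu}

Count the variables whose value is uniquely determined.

3

The 7 variables together cover exactly {Fri, Mon, Sat, Sun, Thu, Tue, Wed} — 7 values for 7 variables — and Mon appears only in v₁'s list, so v₁ = Mon.
The 6 still-open variables together cover exactly {Fri, Sat, Sun, Thu, Tue, Wed} — 6 values for 6 variables — and Sat appears only in v₆'s list, so v₆ = Sat.
The 5 still-open variables together cover exactly {Fri, Sun, Thu, Tue, Wed} — 5 values for 5 variables — and Wed appears only in v₃'s list, so v₃ = Wed.
The 2 variables v₂ and v₇ are confined to {Sun, Tue}, which locks those values in; drop them from v₅.
Determined: v₁=Mon, v₃=Wed, v₆=Sat. The other variables each still have more than one consistent value. That makes 3.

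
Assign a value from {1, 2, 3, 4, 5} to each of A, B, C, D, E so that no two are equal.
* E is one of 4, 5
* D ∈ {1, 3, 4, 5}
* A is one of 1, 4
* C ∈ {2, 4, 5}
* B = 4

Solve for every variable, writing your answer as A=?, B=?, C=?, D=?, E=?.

B has just one choice, so B = 4. So A, C, D, E can't be 4.
That leaves E = 5. Remove 5 from C, D.
A must be 1 (only option left). Eliminate 1 elsewhere: D.
That leaves C = 2.
That leaves D = 3.

A=1, B=4, C=2, D=3, E=5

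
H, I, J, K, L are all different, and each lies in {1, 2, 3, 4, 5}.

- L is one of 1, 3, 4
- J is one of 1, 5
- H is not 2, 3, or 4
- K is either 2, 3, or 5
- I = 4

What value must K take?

I has just one choice, so I = 4. Eliminate 4 elsewhere: L.
The 4 still-open variables together cover exactly {1, 2, 3, 5} — 4 values for 4 variables — and 2 appears only in K's list, so K = 2.

2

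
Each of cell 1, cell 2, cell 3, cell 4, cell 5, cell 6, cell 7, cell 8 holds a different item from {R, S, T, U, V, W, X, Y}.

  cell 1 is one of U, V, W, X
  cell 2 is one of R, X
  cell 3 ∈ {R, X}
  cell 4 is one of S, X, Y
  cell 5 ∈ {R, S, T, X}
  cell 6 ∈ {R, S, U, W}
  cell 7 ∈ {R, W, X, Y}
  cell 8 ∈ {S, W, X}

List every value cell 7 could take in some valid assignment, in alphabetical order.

Among the 8 variables, T fits only cell 5 (and all 8 values in {R, S, T, U, V, W, X, Y} must be used), so cell 5 = T.
The 7 still-open variables draw from only 7 values {R, S, U, V, W, X, Y}, so each is used; only cell 1 can be V, hence cell 1 = V.
Among the 6 still-open variables, U fits only cell 6 (and all 6 values in {R, S, U, W, X, Y} must be used), so cell 6 = U.
The 2 variables cell 2 and cell 3 are confined to {R, X}, which locks those values in; drop them from cell 4, cell 7, cell 8.
No further eliminations apply; cell 7 can still be any of W, Y.

W, Y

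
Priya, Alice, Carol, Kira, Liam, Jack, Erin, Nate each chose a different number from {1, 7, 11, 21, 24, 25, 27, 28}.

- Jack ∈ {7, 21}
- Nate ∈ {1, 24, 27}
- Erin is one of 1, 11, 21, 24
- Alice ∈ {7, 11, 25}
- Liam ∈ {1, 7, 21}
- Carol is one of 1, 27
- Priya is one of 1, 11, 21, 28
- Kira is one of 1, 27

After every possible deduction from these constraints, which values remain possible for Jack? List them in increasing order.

The 8 variables draw from only 8 values {1, 7, 11, 21, 24, 25, 27, 28}, so each is used; only Alice can be 25, hence Alice = 25.
Among the 7 still-open variables, 28 fits only Priya (and all 7 values in {1, 7, 11, 21, 24, 27, 28} must be used), so Priya = 28.
Among the 6 still-open variables, 11 fits only Erin (and all 6 values in {1, 7, 11, 21, 24, 27} must be used), so Erin = 11.
The 5 still-open variables draw from only 5 values {1, 7, 21, 24, 27}, so each is used; only Nate can be 24, hence Nate = 24.
Carol and Kira between them cover only {1, 27} — a naked pair. Remove those values from Liam.
No further eliminations apply; Jack can still be any of 7, 21.

7, 21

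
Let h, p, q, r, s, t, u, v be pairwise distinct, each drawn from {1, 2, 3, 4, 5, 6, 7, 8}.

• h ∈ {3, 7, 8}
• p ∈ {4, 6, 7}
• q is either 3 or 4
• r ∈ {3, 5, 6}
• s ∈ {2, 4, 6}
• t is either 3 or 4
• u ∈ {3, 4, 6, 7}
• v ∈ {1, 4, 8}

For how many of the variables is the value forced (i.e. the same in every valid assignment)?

4

The 8 variables draw from only 8 values {1, 2, 3, 4, 5, 6, 7, 8}, so each is used; only v can be 1, hence v = 1.
The 7 still-open variables together cover exactly {2, 3, 4, 5, 6, 7, 8} — 7 values for 7 variables — and 2 appears only in s's list, so s = 2.
The 6 still-open variables draw from only 6 values {3, 4, 5, 6, 7, 8}, so each is used; only r can be 5, hence r = 5.
The 5 still-open variables together cover exactly {3, 4, 6, 7, 8} — 5 values for 5 variables — and 8 appears only in h's list, so h = 8.
The 2 variables q and t are confined to {3, 4}, which locks those values in; drop them from p, u.
Determined: h=8, r=5, s=2, v=1. The other variables each still have more than one consistent value. That makes 4.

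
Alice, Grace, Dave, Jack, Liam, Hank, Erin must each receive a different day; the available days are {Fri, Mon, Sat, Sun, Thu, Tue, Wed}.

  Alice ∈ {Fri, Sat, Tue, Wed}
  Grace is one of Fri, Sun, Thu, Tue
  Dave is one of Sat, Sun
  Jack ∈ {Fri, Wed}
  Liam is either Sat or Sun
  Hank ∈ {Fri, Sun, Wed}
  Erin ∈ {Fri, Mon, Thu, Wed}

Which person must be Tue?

The 7 variables together cover exactly {Fri, Mon, Sat, Sun, Thu, Tue, Wed} — 7 values for 7 variables — and Mon appears only in Erin's list, so Erin = Mon.
The 6 still-open variables together cover exactly {Fri, Sat, Sun, Thu, Tue, Wed} — 6 values for 6 variables — and Thu appears only in Grace's list, so Grace = Thu.
The 5 still-open variables together cover exactly {Fri, Sat, Sun, Tue, Wed} — 5 values for 5 variables — and Tue appears only in Alice's list, so Alice = Tue.

Alice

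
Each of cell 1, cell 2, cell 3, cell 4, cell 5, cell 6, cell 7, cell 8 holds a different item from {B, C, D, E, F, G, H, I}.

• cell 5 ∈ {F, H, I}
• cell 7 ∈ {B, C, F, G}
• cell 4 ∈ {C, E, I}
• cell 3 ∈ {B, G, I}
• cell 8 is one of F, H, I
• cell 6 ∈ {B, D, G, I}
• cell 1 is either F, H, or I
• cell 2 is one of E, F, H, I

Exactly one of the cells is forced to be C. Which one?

cell 4

The 8 variables draw from only 8 values {B, C, D, E, F, G, H, I}, so each is used; only cell 6 can be D, hence cell 6 = D.
cell 1, cell 5, cell 8 share exactly the 3 values {F, H, I}; by pigeonhole those values go to them, so strike F, H, I from cell 2, cell 3, cell 4, cell 7.
That leaves cell 2 = E. Strike E from cell 4.
So C goes to cell 4.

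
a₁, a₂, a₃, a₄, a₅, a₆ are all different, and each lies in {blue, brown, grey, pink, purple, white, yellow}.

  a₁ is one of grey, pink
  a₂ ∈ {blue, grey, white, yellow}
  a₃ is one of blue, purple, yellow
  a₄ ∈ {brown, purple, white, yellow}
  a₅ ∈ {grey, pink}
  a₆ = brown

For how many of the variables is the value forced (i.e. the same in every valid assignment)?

1

a₆ has just one choice, so a₆ = brown. So a₄ can't be brown.
a₁ and a₅ between them cover only {grey, pink} — a naked pair. Remove those values from a₂.
Determined: a₆=brown. The other variables each still have more than one consistent value. That makes 1.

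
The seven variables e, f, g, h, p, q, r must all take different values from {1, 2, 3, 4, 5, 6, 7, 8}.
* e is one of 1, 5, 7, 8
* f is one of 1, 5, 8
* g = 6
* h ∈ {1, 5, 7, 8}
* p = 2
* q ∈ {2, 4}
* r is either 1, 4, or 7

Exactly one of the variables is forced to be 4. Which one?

q

g must be 6 (only option left).
p's domain is down to {2}, so p = 2. So q can't be 2.
So 4 goes to q.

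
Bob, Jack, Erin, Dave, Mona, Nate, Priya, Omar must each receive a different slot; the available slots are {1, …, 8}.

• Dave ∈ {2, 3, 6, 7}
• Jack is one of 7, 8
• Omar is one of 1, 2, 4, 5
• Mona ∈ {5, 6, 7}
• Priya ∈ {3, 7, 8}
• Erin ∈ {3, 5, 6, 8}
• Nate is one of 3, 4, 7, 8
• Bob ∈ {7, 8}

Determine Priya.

The 8 variables together cover exactly {1, 2, 3, 4, 5, 6, 7, 8} — 8 values for 8 variables — and 1 appears only in Omar's list, so Omar = 1.
The 7 still-open variables draw from only 7 values {2, 3, 4, 5, 6, 7, 8}, so each is used; only Dave can be 2, hence Dave = 2.
The 6 still-open variables together cover exactly {3, 4, 5, 6, 7, 8} — 6 values for 6 variables — and 4 appears only in Nate's list, so Nate = 4.
Bob and Jack between them cover only {7, 8} — a naked pair. Remove those values from Erin, Mona, Priya.
So Priya = 3.

3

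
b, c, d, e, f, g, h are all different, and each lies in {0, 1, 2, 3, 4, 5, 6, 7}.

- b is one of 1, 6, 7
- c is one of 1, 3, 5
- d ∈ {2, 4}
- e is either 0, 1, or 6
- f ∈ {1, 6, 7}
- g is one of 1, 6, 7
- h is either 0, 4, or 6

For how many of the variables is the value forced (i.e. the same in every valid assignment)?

The 3 variables b, f, g are confined to {1, 6, 7}, which locks those values in; drop them from c, e, h.
That leaves e = 0. Remove 0 from h.
That leaves h = 4. Eliminate 4 elsewhere: d.
d must be 2 (only option left).
Determined: d=2, e=0, h=4. The other variables each still have more than one consistent value. That makes 3.

3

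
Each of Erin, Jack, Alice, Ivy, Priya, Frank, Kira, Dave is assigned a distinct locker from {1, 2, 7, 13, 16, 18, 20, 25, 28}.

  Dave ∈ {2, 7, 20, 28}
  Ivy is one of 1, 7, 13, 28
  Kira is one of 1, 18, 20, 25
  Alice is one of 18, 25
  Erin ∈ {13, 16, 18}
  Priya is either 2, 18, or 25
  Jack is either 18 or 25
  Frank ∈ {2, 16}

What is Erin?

The 2 variables Jack and Alice are confined to {18, 25}, which locks those values in; drop them from Erin, Priya, Kira.
Priya must be 2 (only option left). Remove 2 from Frank, Dave.
Frank has just one choice, so Frank = 16. Strike 16 from Erin.
So Erin = 13.

13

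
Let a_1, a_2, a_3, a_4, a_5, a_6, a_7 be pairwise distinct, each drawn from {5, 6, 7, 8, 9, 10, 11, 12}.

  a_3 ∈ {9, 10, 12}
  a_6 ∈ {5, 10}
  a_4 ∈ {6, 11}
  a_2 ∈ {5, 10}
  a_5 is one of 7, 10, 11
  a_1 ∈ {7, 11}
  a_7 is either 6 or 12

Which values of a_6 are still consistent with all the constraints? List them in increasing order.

5, 10

The 7 variables draw from only 7 values {5, 6, 7, 9, 10, 11, 12}, so each is used; only a_3 can be 9, hence a_3 = 9.
The 6 still-open variables draw from only 6 values {5, 6, 7, 10, 11, 12}, so each is used; only a_7 can be 12, hence a_7 = 12.
Among the 5 still-open variables, 6 fits only a_4 (and all 5 values in {5, 6, 7, 10, 11} must be used), so a_4 = 6.
a_2 and a_6 between them cover only {5, 10} — a naked pair. Remove those values from a_5.
No further eliminations apply; a_6 can still be any of 5, 10.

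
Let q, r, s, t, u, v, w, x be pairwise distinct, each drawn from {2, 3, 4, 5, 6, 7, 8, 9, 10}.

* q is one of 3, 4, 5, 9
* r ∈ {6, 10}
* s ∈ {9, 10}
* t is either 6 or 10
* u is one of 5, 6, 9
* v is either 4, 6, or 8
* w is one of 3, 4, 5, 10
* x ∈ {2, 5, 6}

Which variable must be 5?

u

The 8 variables draw from only 8 values {2, 3, 4, 5, 6, 8, 9, 10}, so each is used; only x can be 2, hence x = 2.
Among the 7 still-open variables, 8 fits only v (and all 7 values in {3, 4, 5, 6, 8, 9, 10} must be used), so v = 8.
The 2 variables r and t are confined to {6, 10}, which locks those values in; drop them from s, u, w.
That leaves s = 9. So q, u can't be 9.
So 5 goes to u.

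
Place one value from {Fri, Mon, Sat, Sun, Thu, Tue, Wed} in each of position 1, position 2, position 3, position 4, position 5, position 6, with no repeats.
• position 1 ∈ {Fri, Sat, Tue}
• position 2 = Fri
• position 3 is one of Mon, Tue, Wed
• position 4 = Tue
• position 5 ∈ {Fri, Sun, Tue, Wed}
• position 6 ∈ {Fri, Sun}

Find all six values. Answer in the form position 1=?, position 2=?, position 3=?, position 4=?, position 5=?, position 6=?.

position 1=Sat, position 2=Fri, position 3=Mon, position 4=Tue, position 5=Wed, position 6=Sun

position 2's domain is down to {Fri}, so position 2 = Fri. So position 1, position 5, position 6 can't be Fri.
That leaves position 4 = Tue. Eliminate Tue elsewhere: position 1, position 3, position 5.
That leaves position 6 = Sun. Eliminate Sun elsewhere: position 5.
position 1 must be Sat (only option left).
position 5 must be Wed (only option left). Remove Wed from position 3.
position 3 must be Mon (only option left).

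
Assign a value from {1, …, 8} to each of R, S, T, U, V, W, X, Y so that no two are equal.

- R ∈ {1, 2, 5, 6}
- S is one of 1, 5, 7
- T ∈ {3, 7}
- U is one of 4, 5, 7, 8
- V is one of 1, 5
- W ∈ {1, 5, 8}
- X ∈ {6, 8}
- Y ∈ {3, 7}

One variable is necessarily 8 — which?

The 8 variables draw from only 8 values {1, 2, 3, 4, 5, 6, 7, 8}, so each is used; only R can be 2, hence R = 2.
The 7 still-open variables together cover exactly {1, 3, 4, 5, 6, 7, 8} — 7 values for 7 variables — and 4 appears only in U's list, so U = 4.
The 6 still-open variables draw from only 6 values {1, 3, 5, 6, 7, 8}, so each is used; only X can be 6, hence X = 6.
Among the 5 still-open variables, 8 fits only W (and all 5 values in {1, 3, 5, 7, 8} must be used), so W = 8.

W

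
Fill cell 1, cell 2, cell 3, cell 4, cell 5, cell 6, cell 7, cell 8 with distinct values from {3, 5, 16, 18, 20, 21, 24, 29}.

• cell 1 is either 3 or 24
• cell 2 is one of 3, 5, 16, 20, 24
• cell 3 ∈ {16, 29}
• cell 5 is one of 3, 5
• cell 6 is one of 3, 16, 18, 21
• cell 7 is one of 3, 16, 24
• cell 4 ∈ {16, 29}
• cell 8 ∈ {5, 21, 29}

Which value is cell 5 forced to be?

5

The 8 variables draw from only 8 values {3, 5, 16, 18, 20, 21, 24, 29}, so each is used; only cell 6 can be 18, hence cell 6 = 18.
The 7 still-open variables together cover exactly {3, 5, 16, 20, 21, 24, 29} — 7 values for 7 variables — and 20 appears only in cell 2's list, so cell 2 = 20.
Among the 6 still-open variables, 21 fits only cell 8 (and all 6 values in {3, 5, 16, 21, 24, 29} must be used), so cell 8 = 21.
The 5 still-open variables together cover exactly {3, 5, 16, 24, 29} — 5 values for 5 variables — and 5 appears only in cell 5's list, so cell 5 = 5.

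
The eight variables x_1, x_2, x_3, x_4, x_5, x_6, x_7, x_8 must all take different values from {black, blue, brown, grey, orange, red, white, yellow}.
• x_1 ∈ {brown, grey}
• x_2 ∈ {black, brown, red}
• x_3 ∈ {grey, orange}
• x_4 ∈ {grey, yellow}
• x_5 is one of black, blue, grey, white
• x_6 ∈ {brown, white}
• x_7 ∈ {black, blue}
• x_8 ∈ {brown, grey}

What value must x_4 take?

yellow

The 8 variables draw from only 8 values {black, blue, brown, grey, orange, red, white, yellow}, so each is used; only x_3 can be orange, hence x_3 = orange.
The 7 still-open variables together cover exactly {black, blue, brown, grey, red, white, yellow} — 7 values for 7 variables — and red appears only in x_2's list, so x_2 = red.
The 6 still-open variables draw from only 6 values {black, blue, brown, grey, white, yellow}, so each is used; only x_4 can be yellow, hence x_4 = yellow.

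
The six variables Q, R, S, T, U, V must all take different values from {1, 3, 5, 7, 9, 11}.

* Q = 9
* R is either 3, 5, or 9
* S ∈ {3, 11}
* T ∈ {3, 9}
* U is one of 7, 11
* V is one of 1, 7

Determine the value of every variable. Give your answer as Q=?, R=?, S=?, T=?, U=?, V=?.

Q has just one choice, so Q = 9. So R, T can't be 9.
That leaves T = 3. Remove 3 from R, S.
R must be 5 (only option left).
S has just one choice, so S = 11. Remove 11 from U.
U's domain is down to {7}, so U = 7. Eliminate 7 elsewhere: V.
That leaves V = 1.

Q=9, R=5, S=11, T=3, U=7, V=1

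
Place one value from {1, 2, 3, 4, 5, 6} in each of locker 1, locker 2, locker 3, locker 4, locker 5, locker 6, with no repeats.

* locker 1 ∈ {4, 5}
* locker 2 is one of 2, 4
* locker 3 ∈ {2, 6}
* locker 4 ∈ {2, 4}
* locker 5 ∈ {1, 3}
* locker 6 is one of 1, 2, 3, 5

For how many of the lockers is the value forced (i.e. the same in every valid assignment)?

2

The 6 variables together cover exactly {1, 2, 3, 4, 5, 6} — 6 values for 6 variables — and 6 appears only in locker 3's list, so locker 3 = 6.
locker 2 and locker 4 share exactly the 2 values {2, 4}; by pigeonhole those values go to them, so strike 2, 4 from locker 1, locker 6.
locker 1 must be 5 (only option left). Strike 5 from locker 6.
Determined: locker 1=5, locker 3=6. The other lockers each still have more than one consistent value. That makes 2.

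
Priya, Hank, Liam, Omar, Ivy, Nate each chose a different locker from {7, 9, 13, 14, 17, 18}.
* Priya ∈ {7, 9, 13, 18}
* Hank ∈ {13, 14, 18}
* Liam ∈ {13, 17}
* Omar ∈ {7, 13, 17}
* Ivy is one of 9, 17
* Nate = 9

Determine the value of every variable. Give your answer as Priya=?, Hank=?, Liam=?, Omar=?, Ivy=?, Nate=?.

Nate's domain is down to {9}, so Nate = 9. Remove 9 from Priya, Ivy.
Ivy has just one choice, so Ivy = 17. Remove 17 from Liam, Omar.
Liam has just one choice, so Liam = 13. Strike 13 from Priya, Hank, Omar.
Omar must be 7 (only option left). Eliminate 7 elsewhere: Priya.
Priya's domain is down to {18}, so Priya = 18. Eliminate 18 elsewhere: Hank.
Hank must be 14 (only option left).

Priya=18, Hank=14, Liam=13, Omar=7, Ivy=17, Nate=9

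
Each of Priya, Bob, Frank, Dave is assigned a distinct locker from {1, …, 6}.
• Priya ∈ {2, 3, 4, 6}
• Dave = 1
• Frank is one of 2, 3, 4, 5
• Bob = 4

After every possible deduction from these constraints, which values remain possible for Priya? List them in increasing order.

2, 3, 6

Bob must be 4 (only option left). Eliminate 4 elsewhere: Priya, Frank.
Dave has just one choice, so Dave = 1.
No further eliminations apply; Priya can still be any of 2, 3, 6.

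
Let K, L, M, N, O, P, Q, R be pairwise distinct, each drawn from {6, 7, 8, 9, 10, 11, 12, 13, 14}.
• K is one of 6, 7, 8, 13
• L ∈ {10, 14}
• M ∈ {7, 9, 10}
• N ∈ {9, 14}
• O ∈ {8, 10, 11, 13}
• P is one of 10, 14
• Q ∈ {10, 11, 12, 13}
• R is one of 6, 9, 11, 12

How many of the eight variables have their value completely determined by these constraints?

L and P between them cover only {10, 14} — a naked pair. Remove those values from M, N, O, Q.
That leaves N = 9. Strike 9 from M, R.
That leaves M = 7. Remove 7 from K.
Determined: M=7, N=9. The other variables each still have more than one consistent value. That makes 2.

2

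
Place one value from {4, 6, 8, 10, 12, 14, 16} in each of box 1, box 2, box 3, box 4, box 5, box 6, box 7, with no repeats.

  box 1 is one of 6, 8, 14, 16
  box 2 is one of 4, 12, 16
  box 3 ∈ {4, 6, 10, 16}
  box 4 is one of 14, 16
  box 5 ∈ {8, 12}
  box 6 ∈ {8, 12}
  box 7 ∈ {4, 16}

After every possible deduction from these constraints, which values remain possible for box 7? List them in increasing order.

The 7 variables draw from only 7 values {4, 6, 8, 10, 12, 14, 16}, so each is used; only box 3 can be 10, hence box 3 = 10.
The 6 still-open variables draw from only 6 values {4, 6, 8, 12, 14, 16}, so each is used; only box 1 can be 6, hence box 1 = 6.
Among the 5 still-open variables, 14 fits only box 4 (and all 5 values in {4, 8, 12, 14, 16} must be used), so box 4 = 14.
The 2 variables box 5 and box 6 are confined to {8, 12}, which locks those values in; drop them from box 2.
No further eliminations apply; box 7 can still be any of 4, 16.

4, 16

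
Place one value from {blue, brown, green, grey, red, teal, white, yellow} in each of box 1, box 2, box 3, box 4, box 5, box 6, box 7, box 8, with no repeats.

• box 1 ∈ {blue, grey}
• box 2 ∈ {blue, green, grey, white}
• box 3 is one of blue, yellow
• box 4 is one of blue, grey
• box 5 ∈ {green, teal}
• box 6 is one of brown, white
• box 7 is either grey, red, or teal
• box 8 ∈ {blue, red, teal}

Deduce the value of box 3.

The 8 variables together cover exactly {blue, brown, green, grey, red, teal, white, yellow} — 8 values for 8 variables — and brown appears only in box 6's list, so box 6 = brown.
The 7 still-open variables together cover exactly {blue, green, grey, red, teal, white, yellow} — 7 values for 7 variables — and white appears only in box 2's list, so box 2 = white.
The 6 still-open variables draw from only 6 values {blue, green, grey, red, teal, yellow}, so each is used; only box 5 can be green, hence box 5 = green.
Among the 5 still-open variables, yellow fits only box 3 (and all 5 values in {blue, grey, red, teal, yellow} must be used), so box 3 = yellow.

yellow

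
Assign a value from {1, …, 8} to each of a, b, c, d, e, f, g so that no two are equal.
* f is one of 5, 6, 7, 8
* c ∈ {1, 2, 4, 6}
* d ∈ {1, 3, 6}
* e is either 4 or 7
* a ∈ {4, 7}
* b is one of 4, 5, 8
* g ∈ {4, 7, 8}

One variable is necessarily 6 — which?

a and e between them cover only {4, 7} — a naked pair. Remove those values from b, c, f, g.
g has just one choice, so g = 8. Remove 8 from b, f.
b must be 5 (only option left). Eliminate 5 elsewhere: f.
So 6 goes to f.

f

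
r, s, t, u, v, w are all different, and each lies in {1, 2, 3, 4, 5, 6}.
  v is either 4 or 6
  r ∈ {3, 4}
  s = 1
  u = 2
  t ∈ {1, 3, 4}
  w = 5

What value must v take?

6

s's domain is down to {1}, so s = 1. Eliminate 1 elsewhere: t.
u has just one choice, so u = 2.
w has just one choice, so w = 5.
The 3 still-open variables draw from only 3 values {3, 4, 6}, so each is used; only v can be 6, hence v = 6.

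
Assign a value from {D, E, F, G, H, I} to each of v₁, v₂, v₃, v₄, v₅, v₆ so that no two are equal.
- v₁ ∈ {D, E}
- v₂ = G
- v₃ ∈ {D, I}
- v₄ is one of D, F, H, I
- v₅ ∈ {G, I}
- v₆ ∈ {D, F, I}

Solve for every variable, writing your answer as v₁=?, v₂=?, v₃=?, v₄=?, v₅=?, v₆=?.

v₂'s domain is down to {G}, so v₂ = G. So v₅ can't be G.
v₅ must be I (only option left). Remove I from v₃, v₄, v₆.
v₃'s domain is down to {D}, so v₃ = D. Remove D from v₁, v₄, v₆.
v₆'s domain is down to {F}, so v₆ = F. Eliminate F elsewhere: v₄.
v₁ has just one choice, so v₁ = E.
v₄ must be H (only option left).

v₁=E, v₂=G, v₃=D, v₄=H, v₅=I, v₆=F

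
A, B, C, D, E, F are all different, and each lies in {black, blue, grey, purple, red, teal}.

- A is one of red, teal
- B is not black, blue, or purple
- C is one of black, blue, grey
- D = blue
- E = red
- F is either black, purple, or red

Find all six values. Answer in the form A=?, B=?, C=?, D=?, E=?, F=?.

A=teal, B=grey, C=black, D=blue, E=red, F=purple

D's domain is down to {blue}, so D = blue. Strike blue from C.
E's domain is down to {red}, so E = red. Remove red from A, B, F.
That leaves A = teal. Remove teal from B.
B must be grey (only option left). Remove grey from C.
That leaves C = black. Strike black from F.
F must be purple (only option left).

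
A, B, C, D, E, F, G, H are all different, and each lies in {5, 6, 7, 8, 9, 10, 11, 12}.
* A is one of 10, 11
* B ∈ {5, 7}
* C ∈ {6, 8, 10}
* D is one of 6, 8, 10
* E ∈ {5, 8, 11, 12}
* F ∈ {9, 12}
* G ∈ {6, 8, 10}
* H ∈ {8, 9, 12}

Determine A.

The 8 variables together cover exactly {5, 6, 7, 8, 9, 10, 11, 12} — 8 values for 8 variables — and 7 appears only in B's list, so B = 7.
Among the 7 still-open variables, 5 fits only E (and all 7 values in {5, 6, 8, 9, 10, 11, 12} must be used), so E = 5.
The 6 still-open variables together cover exactly {6, 8, 9, 10, 11, 12} — 6 values for 6 variables — and 11 appears only in A's list, so A = 11.

11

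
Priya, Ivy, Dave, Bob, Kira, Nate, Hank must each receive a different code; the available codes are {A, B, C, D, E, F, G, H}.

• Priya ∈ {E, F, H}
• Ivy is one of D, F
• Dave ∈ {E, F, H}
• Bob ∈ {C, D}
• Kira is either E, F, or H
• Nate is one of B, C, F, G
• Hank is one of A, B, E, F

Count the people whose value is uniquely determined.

The 3 variables Priya, Dave, Kira are confined to {E, F, H}, which locks those values in; drop them from Ivy, Nate, Hank.
Ivy has just one choice, so Ivy = D. Strike D from Bob.
Bob's domain is down to {C}, so Bob = C. Strike C from Nate.
Determined: Ivy=D, Bob=C. The other people each still have more than one consistent value. That makes 2.

2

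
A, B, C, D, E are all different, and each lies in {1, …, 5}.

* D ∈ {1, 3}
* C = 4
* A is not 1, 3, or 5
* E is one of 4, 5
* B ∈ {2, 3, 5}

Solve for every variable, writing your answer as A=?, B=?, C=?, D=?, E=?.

C's domain is down to {4}, so C = 4. Strike 4 from A, E.
That leaves E = 5. Remove 5 from B.
A's domain is down to {2}, so A = 2. So B can't be 2.
B must be 3 (only option left). Remove 3 from D.
That leaves D = 1.

A=2, B=3, C=4, D=1, E=5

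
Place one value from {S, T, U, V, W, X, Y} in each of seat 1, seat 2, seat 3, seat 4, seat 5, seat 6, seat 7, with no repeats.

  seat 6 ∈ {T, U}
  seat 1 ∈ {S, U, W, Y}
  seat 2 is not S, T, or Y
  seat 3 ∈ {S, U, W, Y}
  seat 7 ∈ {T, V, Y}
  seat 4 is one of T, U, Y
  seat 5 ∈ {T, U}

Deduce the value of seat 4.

Among the 7 variables, X fits only seat 2 (and all 7 values in {S, T, U, V, W, X, Y} must be used), so seat 2 = X.
Among the 6 still-open variables, V fits only seat 7 (and all 6 values in {S, T, U, V, W, Y} must be used), so seat 7 = V.
seat 5 and seat 6 share exactly the 2 values {T, U}; by pigeonhole those values go to them, so strike T, U from seat 1, seat 3, seat 4.
So seat 4 = Y.

Y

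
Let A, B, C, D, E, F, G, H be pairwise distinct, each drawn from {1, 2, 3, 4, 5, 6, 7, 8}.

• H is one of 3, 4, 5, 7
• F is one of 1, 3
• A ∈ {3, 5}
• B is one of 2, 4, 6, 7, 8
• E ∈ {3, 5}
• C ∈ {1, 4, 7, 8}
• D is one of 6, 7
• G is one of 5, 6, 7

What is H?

Among the 8 variables, 2 fits only B (and all 8 values in {1, 2, 3, 4, 5, 6, 7, 8} must be used), so B = 2.
The 7 still-open variables together cover exactly {1, 3, 4, 5, 6, 7, 8} — 7 values for 7 variables — and 8 appears only in C's list, so C = 8.
The 6 still-open variables draw from only 6 values {1, 3, 4, 5, 6, 7}, so each is used; only F can be 1, hence F = 1.
The 5 still-open variables draw from only 5 values {3, 4, 5, 6, 7}, so each is used; only H can be 4, hence H = 4.

4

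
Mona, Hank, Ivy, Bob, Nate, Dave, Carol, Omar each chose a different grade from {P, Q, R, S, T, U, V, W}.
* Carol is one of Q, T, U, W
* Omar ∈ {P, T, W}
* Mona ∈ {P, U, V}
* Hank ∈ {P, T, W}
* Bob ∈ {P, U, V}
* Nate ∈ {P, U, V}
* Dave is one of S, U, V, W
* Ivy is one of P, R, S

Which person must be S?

Among the 8 variables, Q fits only Carol (and all 8 values in {P, Q, R, S, T, U, V, W} must be used), so Carol = Q.
Among the 7 still-open variables, R fits only Ivy (and all 7 values in {P, R, S, T, U, V, W} must be used), so Ivy = R.
Among the 6 still-open variables, S fits only Dave (and all 6 values in {P, S, T, U, V, W} must be used), so Dave = S.

Dave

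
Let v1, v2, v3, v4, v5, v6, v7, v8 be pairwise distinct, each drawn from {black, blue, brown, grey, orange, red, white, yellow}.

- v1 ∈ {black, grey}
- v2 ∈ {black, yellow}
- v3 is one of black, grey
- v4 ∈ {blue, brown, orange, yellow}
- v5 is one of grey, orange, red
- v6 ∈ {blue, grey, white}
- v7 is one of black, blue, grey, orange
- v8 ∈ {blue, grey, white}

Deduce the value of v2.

Among the 8 variables, brown fits only v4 (and all 8 values in {black, blue, brown, grey, orange, red, white, yellow} must be used), so v4 = brown.
The 7 still-open variables together cover exactly {black, blue, grey, orange, red, white, yellow} — 7 values for 7 variables — and red appears only in v5's list, so v5 = red.
The 6 still-open variables together cover exactly {black, blue, grey, orange, white, yellow} — 6 values for 6 variables — and orange appears only in v7's list, so v7 = orange.
Among the 5 still-open variables, yellow fits only v2 (and all 5 values in {black, blue, grey, white, yellow} must be used), so v2 = yellow.

yellow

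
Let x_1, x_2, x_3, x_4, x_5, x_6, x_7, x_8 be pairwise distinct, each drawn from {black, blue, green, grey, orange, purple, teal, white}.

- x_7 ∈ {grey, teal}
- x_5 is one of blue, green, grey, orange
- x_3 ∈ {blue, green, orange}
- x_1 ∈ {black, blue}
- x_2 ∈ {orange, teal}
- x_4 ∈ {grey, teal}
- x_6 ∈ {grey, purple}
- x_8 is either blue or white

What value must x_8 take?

white

The 8 variables draw from only 8 values {black, blue, green, grey, orange, purple, teal, white}, so each is used; only x_1 can be black, hence x_1 = black.
The 7 still-open variables draw from only 7 values {blue, green, grey, orange, purple, teal, white}, so each is used; only x_6 can be purple, hence x_6 = purple.
Among the 6 still-open variables, white fits only x_8 (and all 6 values in {blue, green, grey, orange, teal, white} must be used), so x_8 = white.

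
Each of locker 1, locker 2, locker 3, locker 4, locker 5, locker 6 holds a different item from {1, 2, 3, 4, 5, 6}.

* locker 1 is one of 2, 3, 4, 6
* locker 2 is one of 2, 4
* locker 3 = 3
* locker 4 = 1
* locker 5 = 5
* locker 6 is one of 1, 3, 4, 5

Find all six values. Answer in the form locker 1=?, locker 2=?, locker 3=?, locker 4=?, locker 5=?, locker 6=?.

locker 1=6, locker 2=2, locker 3=3, locker 4=1, locker 5=5, locker 6=4

locker 3 must be 3 (only option left). Remove 3 from locker 1, locker 6.
locker 4's domain is down to {1}, so locker 4 = 1. So locker 6 can't be 1.
locker 5 has just one choice, so locker 5 = 5. Eliminate 5 elsewhere: locker 6.
That leaves locker 6 = 4. Eliminate 4 elsewhere: locker 1, locker 2.
locker 2 has just one choice, so locker 2 = 2. Remove 2 from locker 1.
That leaves locker 1 = 6.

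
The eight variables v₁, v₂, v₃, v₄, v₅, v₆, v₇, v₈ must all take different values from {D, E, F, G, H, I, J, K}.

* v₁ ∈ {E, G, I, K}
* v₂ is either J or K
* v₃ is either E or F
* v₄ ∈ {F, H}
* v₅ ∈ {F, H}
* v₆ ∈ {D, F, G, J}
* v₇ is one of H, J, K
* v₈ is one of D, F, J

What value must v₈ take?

Among the 8 variables, I fits only v₁ (and all 8 values in {D, E, F, G, H, I, J, K} must be used), so v₁ = I.
Among the 7 still-open variables, E fits only v₃ (and all 7 values in {D, E, F, G, H, J, K} must be used), so v₃ = E.
The 6 still-open variables draw from only 6 values {D, F, G, H, J, K}, so each is used; only v₆ can be G, hence v₆ = G.
The 5 still-open variables draw from only 5 values {D, F, H, J, K}, so each is used; only v₈ can be D, hence v₈ = D.

D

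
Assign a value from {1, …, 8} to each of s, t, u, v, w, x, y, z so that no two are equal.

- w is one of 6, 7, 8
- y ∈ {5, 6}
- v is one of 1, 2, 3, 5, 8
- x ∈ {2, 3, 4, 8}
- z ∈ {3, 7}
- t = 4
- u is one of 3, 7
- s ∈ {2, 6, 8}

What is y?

5

t must be 4 (only option left). Remove 4 from x.
The 7 still-open variables together cover exactly {1, 2, 3, 5, 6, 7, 8} — 7 values for 7 variables — and 1 appears only in v's list, so v = 1.
Among the 6 still-open variables, 5 fits only y (and all 6 values in {2, 3, 5, 6, 7, 8} must be used), so y = 5.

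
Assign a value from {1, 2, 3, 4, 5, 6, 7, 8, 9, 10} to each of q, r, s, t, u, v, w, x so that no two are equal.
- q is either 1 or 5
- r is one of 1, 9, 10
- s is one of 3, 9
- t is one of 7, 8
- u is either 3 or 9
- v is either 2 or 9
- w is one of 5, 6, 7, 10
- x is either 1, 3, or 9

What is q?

The 2 variables s and u are confined to {3, 9}, which locks those values in; drop them from r, v, x.
v has just one choice, so v = 2.
x's domain is down to {1}, so x = 1. So q, r can't be 1.
So q = 5.

5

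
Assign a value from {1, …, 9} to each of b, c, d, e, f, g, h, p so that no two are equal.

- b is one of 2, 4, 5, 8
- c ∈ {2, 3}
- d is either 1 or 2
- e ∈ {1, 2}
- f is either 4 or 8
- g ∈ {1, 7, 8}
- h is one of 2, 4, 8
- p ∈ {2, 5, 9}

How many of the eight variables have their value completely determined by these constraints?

4

The 8 variables draw from only 8 values {1, 2, 3, 4, 5, 7, 8, 9}, so each is used; only c can be 3, hence c = 3.
The 7 still-open variables draw from only 7 values {1, 2, 4, 5, 7, 8, 9}, so each is used; only g can be 7, hence g = 7.
The 6 still-open variables draw from only 6 values {1, 2, 4, 5, 8, 9}, so each is used; only p can be 9, hence p = 9.
The 5 still-open variables together cover exactly {1, 2, 4, 5, 8} — 5 values for 5 variables — and 5 appears only in b's list, so b = 5.
The 2 variables d and e are confined to {1, 2}, which locks those values in; drop them from h.
Determined: b=5, c=3, g=7, p=9. The other variables each still have more than one consistent value. That makes 4.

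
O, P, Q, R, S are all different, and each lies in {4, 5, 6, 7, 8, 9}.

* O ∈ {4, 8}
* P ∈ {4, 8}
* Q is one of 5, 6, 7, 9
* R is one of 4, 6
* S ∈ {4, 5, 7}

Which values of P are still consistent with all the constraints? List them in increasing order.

4, 8

O and P share exactly the 2 values {4, 8}; by pigeonhole those values go to them, so strike 4, 8 from R, S.
That leaves R = 6. Remove 6 from Q.
No further eliminations apply; P can still be any of 4, 8.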